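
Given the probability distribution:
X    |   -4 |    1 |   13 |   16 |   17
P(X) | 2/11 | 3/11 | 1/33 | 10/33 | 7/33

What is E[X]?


E[X] = Σ x·P(X=x)
= (-4)×(2/11) + (1)×(3/11) + (13)×(1/33) + (16)×(10/33) + (17)×(7/33)
= 277/33

E[X] = 277/33


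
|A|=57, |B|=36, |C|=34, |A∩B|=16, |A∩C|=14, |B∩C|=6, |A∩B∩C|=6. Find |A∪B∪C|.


|A∪B∪C| = 57+36+34-16-14-6+6 = 97

|A∪B∪C| = 97


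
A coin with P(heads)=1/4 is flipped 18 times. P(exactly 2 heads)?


Binomial: P(X=2) = C(18,2)×p^2×(1-p)^16
= 153 × 1/16 × 43046721/4294967296 = 6586148313/68719476736

P(X=2) = 6586148313/68719476736 ≈ 9.58%


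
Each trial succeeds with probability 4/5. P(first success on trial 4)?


Geometric: P(X=4) = (1-p)^(k-1)×p = (1/5)^3×4/5 = 4/625

P(X=4) = 4/625 ≈ 0.64%


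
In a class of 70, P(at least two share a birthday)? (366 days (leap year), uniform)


P(all different) = Π(366-i)/366 for i=0..69
= 0.000858
P(match) = 1 - 0.000858 = 0.999142

P ≈ 0.9991 ≈ 99.91%


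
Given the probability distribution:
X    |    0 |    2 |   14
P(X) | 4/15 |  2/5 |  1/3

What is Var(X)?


E[X] = 82/15
E[X²] = 1004/15
Var(X) = E[X²] - (E[X])² = 1004/15 - 6724/225 = 8336/225

Var(X) = 8336/225 ≈ 37.0489


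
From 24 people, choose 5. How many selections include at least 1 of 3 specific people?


Complement: C(24,5) - C(21,5) = 42504 - 20349 = 22155

22155


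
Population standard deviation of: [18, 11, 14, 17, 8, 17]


Mean = 85/6
  (18-85/6)²=529/36
  (11-85/6)²=361/36
  (14-85/6)²=1/36
  (17-85/6)²=289/36
  (8-85/6)²=1369/36
  (17-85/6)²=289/36
Σ(x-μ)² = 473/6
σ² = (473/6)/6 = 473/36

σ = √(473/36) ≈ 3.6248


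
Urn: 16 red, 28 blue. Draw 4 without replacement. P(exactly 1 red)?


Hypergeometric: C(16,1)×C(28,3)/C(44,4)
= 16×3276/135751 = 7488/19393

P(X=1) = 7488/19393 ≈ 38.61%


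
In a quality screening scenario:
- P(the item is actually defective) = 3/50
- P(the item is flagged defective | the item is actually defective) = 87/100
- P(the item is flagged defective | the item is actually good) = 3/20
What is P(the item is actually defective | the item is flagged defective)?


Using Bayes' theorem:
P(A|B) = P(B|A)·P(A) / P(B)

P(the item is flagged defective) = 87/100 × 3/50 + 3/20 × 47/50
= 261/5000 + 141/1000 = 483/2500

P(the item is actually defective|the item is flagged defective) = (261/5000) / (483/2500) = 87/322

P(the item is actually defective|the item is flagged defective) = 87/322 ≈ 27.02%


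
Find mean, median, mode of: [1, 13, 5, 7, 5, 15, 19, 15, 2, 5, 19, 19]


Sorted: [1, 2, 5, 5, 5, 7, 13, 15, 15, 19, 19, 19]
Mean = 125/12
Median = 10
Freq: {1: 1, 13: 1, 5: 3, 7: 1, 15: 2, 19: 3, 2: 1}
Mode: [5, 19]

Mean=125/12, Median=10, Mode=[5, 19]


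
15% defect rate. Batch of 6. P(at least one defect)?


P(all good) = (17/20)^6 = 24137569/64000000
P(≥1 defect) = 39862431/64000000

P = 39862431/64000000 ≈ 62.29%


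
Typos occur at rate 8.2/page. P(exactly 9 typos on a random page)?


Poisson(λ=8.2): P(X=9) = e^(-λ)×λ^k/k!
= e^(-8.2) × 8.2^9 / 9!
≈ 0.00027465357 × 167619550.41 / 362880 ≈ 0.126866

P(X=9) ≈ 0.126866 ≈ 12.69%


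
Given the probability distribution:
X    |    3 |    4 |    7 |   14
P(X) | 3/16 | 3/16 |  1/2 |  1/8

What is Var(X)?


E[X] = 105/16
E[X²] = 859/16
Var(X) = E[X²] - (E[X])² = 859/16 - 11025/256 = 2719/256

Var(X) = 2719/256 ≈ 10.6211


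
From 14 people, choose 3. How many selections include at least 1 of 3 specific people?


Complement: C(14,3) - C(11,3) = 364 - 165 = 199

199


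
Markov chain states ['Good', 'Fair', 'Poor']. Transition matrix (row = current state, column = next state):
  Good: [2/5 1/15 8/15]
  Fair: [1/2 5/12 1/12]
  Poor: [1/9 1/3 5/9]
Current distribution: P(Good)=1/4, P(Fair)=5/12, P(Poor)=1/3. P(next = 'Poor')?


P(next=Poor) = Σᵢ P(now=i)×P(i→Poor)
= 1/4×8/15 + 5/12×1/12 + 1/3×5/9
= 2/15 + 5/144 + 5/27 = 763/2160

P = 763/2160 ≈ 0.3532


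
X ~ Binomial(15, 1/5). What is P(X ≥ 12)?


P(X ≥ 12) = Σ P(X=i) for i=12..15
P(X=12) = 5824/6103515625
P(X=13) = 336/6103515625
P(X=14) = 12/6103515625
P(X=15) = 1/30517578125
Sum = 30861/30517578125

P(X ≥ 12) = 30861/30517578125 ≈ 0.00%


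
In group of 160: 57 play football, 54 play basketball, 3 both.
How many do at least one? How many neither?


|A∪B| = 57+54-3 = 108
Neither = 160-108 = 52

At least one: 108; Neither: 52


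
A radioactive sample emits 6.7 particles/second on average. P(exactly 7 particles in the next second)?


Poisson(λ=6.7): P(X=7) = e^(-λ)×λ^k/k!
= e^(-6.7) × 6.7^7 / 7!
≈ 0.001230911903 × 606071.160532 / 5040 ≈ 0.148020

P(X=7) ≈ 0.148020 ≈ 14.80%


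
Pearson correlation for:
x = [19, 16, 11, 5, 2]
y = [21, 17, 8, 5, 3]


n=5, Σx=53, Σy=54, Σxy=790, Σx²=767, Σy²=828
r = (5×790 - 53×54)/√((5×767 - 53²)(5×828 - 54²))
= 1088/√(1026×1224) = 1088/√1255824 ≈ 1088/1120.6355 ≈ 0.9709

r ≈ 0.9709


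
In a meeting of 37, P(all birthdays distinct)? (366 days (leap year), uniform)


P(all different) = Π(366-i)/366 for i=0..36
= (366/366)×(365/366)×...×(330/366)
= 0.152077

P ≈ 0.1521 ≈ 15.21%


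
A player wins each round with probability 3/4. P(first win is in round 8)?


Geometric: P(X=8) = (1-p)^(k-1)×p = (1/4)^7×3/4 = 3/65536

P(X=8) = 3/65536 ≈ 0.00%


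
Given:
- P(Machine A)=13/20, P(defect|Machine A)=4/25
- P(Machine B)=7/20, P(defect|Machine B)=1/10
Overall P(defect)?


P(B) = Σ P(B|Aᵢ)×P(Aᵢ)
  4/25×13/20 = 13/125
  1/10×7/20 = 7/200
Sum = 139/1000

P(defect) = 139/1000 ≈ 13.90%


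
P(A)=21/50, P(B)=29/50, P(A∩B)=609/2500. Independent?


P(A)×P(B) = 609/2500
P(A∩B) = 609/2500
Equal ✓ → Independent

Yes, independent


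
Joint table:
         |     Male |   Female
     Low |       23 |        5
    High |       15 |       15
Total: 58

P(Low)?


P(Low) = (23+5)/58 = 28/58 = 14/29

P(Low) = 14/29 ≈ 48.28%


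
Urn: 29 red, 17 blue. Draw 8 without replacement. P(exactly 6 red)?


Hypergeometric: C(29,6)×C(17,2)/C(46,8)
= 475020×136/260932815 = 110432/446039

P(X=6) = 110432/446039 ≈ 24.76%


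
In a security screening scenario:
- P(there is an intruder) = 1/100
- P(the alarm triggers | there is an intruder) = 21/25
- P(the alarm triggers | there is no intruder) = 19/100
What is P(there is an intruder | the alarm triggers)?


Using Bayes' theorem:
P(A|B) = P(B|A)·P(A) / P(B)

P(the alarm triggers) = 21/25 × 1/100 + 19/100 × 99/100
= 21/2500 + 1881/10000 = 393/2000

P(there is an intruder|the alarm triggers) = (21/2500) / (393/2000) = 28/655

P(there is an intruder|the alarm triggers) = 28/655 ≈ 4.27%


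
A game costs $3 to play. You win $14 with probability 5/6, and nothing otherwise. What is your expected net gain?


E[gain] = (14-3)×5/6 + (-3)×1/6
= 55/6 - 1/2 = 26/3

Expected net gain = $26/3 ≈ $8.67


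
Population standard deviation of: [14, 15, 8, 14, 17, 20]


Mean = 88/6 = 44/3
  (14-44/3)²=4/9
  (15-44/3)²=1/9
  (8-44/3)²=400/9
  (14-44/3)²=4/9
  (17-44/3)²=49/9
  (20-44/3)²=256/9
Σ(x-μ)² = 238/3
σ² = (238/3)/6 = 119/9

σ = √(119/9) ≈ 3.6362


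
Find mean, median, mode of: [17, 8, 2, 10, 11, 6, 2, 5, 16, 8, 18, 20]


Sorted: [2, 2, 5, 6, 8, 8, 10, 11, 16, 17, 18, 20]
Mean = 123/12 = 41/4
Median = 9
Freq: {17: 1, 8: 2, 2: 2, 10: 1, 11: 1, 6: 1, 5: 1, 16: 1, 18: 1, 20: 1}
Mode: [2, 8]

Mean=41/4, Median=9, Mode=[2, 8]


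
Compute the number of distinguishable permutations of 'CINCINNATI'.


Letters: 10, freq: {'C': 2, 'I': 3, 'N': 3, 'A': 1, 'T': 1}
10!/(2!×3!×3!×1!×1!) = 3628800/72 = 50400

50400


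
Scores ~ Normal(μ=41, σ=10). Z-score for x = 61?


z = (x - μ)/σ = (61 - 41)/10 = 2.0

z = 2.0


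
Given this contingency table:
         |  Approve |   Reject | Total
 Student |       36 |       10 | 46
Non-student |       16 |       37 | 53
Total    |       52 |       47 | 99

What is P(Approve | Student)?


P(Approve | Student) = 36/(36+10) = 36/46 = 18/23

P(Approve|Student) = 18/23 ≈ 78.26%


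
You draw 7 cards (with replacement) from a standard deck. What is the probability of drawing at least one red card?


P(not a red card) = 26/52 = 1/2
P(none in 7 draws) = (1/2)^7 = 1/128
P(≥1 red card) = 1 - 1/128 = 127/128

P = 127/128 ≈ 99.22%


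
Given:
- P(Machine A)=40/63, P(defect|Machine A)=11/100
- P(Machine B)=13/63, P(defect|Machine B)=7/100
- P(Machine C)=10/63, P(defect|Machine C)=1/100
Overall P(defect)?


P(B) = Σ P(B|Aᵢ)×P(Aᵢ)
  11/100×40/63 = 22/315
  7/100×13/63 = 13/900
  1/100×10/63 = 1/630
Sum = 541/6300

P(defect) = 541/6300 ≈ 8.59%


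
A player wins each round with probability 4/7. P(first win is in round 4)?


Geometric: P(X=4) = (1-p)^(k-1)×p = (3/7)^3×4/7 = 108/2401

P(X=4) = 108/2401 ≈ 4.50%


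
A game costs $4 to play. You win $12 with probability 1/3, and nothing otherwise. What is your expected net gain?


E[gain] = (12-4)×1/3 + (-4)×2/3
= 8/3 - 8/3 = 0

Expected net gain = $0 ≈ $0.00


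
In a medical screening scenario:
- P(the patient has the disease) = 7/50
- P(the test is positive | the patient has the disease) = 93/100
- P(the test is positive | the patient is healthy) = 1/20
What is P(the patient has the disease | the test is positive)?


Using Bayes' theorem:
P(A|B) = P(B|A)·P(A) / P(B)

P(the test is positive) = 93/100 × 7/50 + 1/20 × 43/50
= 651/5000 + 43/1000 = 433/2500

P(the patient has the disease|the test is positive) = (651/5000) / (433/2500) = 651/866

P(the patient has the disease|the test is positive) = 651/866 ≈ 75.17%


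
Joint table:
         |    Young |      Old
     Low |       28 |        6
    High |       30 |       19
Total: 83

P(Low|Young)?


P(Low|Young) = 28/(28+30) = 28/58 = 14/29

P = 14/29 ≈ 48.28%


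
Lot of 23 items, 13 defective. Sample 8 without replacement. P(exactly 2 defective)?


Hypergeometric: C(13,2)×C(10,6)/C(23,8)
= 78×210/490314 = 2730/81719

P(X=2) = 2730/81719 ≈ 3.34%


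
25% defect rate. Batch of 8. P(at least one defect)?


P(all good) = (3/4)^8 = 6561/65536
P(≥1 defect) = 58975/65536

P = 58975/65536 ≈ 89.99%


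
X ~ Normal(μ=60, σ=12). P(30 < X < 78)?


z₁=(30-60)/12=-2.5, z₂=(78-60)/12=1.5
P = Φ(1.5) - Φ(-2.5) = 0.933193 - 0.006210 = 0.926983 ≈ 0.9270

P(30 < X < 78) ≈ 0.9270


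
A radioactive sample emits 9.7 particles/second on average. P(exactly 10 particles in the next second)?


Poisson(λ=9.7): P(X=10) = e^(-λ)×λ^k/k!
= e^(-9.7) × 9.7^10 / 10!
≈ 6.128349505e-05 × 7374241268.95 / 3628800 ≈ 0.124537

P(X=10) ≈ 0.124537 ≈ 12.45%


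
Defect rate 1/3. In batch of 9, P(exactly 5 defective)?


Binomial: P(X=5) = C(9,5)×p^5×(1-p)^4
= 126 × 1/243 × 16/81 = 224/2187

P(X=5) = 224/2187 ≈ 10.24%


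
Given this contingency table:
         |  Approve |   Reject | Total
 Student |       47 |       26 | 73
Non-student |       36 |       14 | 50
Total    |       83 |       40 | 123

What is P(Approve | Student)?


P(Approve | Student) = 47/(47+26) = 47/73

P(Approve|Student) = 47/73 ≈ 64.38%


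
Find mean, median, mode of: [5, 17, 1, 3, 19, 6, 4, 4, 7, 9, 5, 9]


Sorted: [1, 3, 4, 4, 5, 5, 6, 7, 9, 9, 17, 19]
Mean = 89/12
Median = 11/2
Freq: {5: 2, 17: 1, 1: 1, 3: 1, 19: 1, 6: 1, 4: 2, 7: 1, 9: 2}
Mode: [4, 5, 9]

Mean=89/12, Median=11/2, Mode=[4, 5, 9]


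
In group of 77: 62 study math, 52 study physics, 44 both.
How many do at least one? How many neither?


|A∪B| = 62+52-44 = 70
Neither = 77-70 = 7

At least one: 70; Neither: 7


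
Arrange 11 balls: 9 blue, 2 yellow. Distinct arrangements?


11!/(9!×2!) = 55

55


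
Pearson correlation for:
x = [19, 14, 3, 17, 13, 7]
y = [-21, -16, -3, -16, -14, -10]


n=6, Σx=73, Σy=-80, Σxy=-1156, Σx²=1073, Σy²=1258
r = (6×(-1156) - 73×(-80))/√((6×1073 - 73²)(6×1258 - (-80)²))
= -1096/√(1109×1148) = -1096/√1273132 ≈ -1096/1128.3315 ≈ -0.9713

r ≈ -0.9713


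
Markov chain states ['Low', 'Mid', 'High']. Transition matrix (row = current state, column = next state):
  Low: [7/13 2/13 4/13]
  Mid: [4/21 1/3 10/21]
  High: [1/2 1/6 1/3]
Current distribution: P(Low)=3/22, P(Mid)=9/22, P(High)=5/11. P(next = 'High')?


P(next=High) = Σᵢ P(now=i)×P(i→High)
= 3/22×4/13 + 9/22×10/21 + 5/11×1/3
= 6/143 + 15/77 + 5/33 = 106/273

P = 106/273 ≈ 0.3883


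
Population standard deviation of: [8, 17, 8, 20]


Mean = 53/4
  (8-53/4)²=441/16
  (17-53/4)²=225/16
  (8-53/4)²=441/16
  (20-53/4)²=729/16
Σ(x-μ)² = 459/4
σ² = (459/4)/4 = 459/16

σ = √(459/16) ≈ 5.3561


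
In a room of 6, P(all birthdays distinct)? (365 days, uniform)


P(all different) = Π(365-i)/365 for i=0..5
= (365/365)×(364/365)×...×(360/365)
= 0.959538

P ≈ 0.9595 ≈ 95.95%


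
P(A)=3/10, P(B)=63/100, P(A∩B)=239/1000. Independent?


P(A)×P(B) = 189/1000
P(A∩B) = 239/1000
Not equal → NOT independent

No, not independent


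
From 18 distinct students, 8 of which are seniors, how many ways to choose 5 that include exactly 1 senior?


Choose 1 of the 8 seniors and 4 of the other 10 students:
C(8,1)×C(10,4) = 8×210 = 1680

1680


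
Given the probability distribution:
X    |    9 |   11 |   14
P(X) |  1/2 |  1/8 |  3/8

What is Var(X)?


E[X] = 89/8
E[X²] = 1033/8
Var(X) = E[X²] - (E[X])² = 1033/8 - 7921/64 = 343/64

Var(X) = 343/64 ≈ 5.3594


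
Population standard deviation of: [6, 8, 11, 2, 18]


Mean = 45/5 = 9
  (6-9)²=9
  (8-9)²=1
  (11-9)²=4
  (2-9)²=49
  (18-9)²=81
Σ(x-μ)² = 144
σ² = 144/5

σ = √(144/5) ≈ 5.3666


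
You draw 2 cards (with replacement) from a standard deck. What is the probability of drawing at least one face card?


P(not a face card) = 40/52 = 10/13
P(none in 2 draws) = (10/13)^2 = 100/169
P(≥1 face card) = 1 - 100/169 = 69/169

P = 69/169 ≈ 40.83%


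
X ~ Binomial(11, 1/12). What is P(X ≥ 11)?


P(X ≥ 11) = Σ P(X=i) for i=11..11
P(X=11) = 1/743008370688
Sum = 1/743008370688

P(X ≥ 11) = 1/743008370688 ≈ 0.00%


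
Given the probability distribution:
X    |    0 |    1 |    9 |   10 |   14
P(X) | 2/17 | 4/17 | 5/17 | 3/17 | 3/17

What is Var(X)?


E[X] = 121/17
E[X²] = 1297/17
Var(X) = E[X²] - (E[X])² = 1297/17 - 14641/289 = 7408/289

Var(X) = 7408/289 ≈ 25.6332


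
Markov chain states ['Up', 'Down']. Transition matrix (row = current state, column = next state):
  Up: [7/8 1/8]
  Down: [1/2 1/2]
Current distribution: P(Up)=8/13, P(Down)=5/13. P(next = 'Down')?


P(next=Down) = Σᵢ P(now=i)×P(i→Down)
= 8/13×1/8 + 5/13×1/2
= 1/13 + 5/26 = 7/26

P = 7/26 ≈ 0.2692


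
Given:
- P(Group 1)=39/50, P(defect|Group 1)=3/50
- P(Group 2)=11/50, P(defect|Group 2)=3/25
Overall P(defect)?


P(B) = Σ P(B|Aᵢ)×P(Aᵢ)
  3/50×39/50 = 117/2500
  3/25×11/50 = 33/1250
Sum = 183/2500

P(defect) = 183/2500 ≈ 7.32%


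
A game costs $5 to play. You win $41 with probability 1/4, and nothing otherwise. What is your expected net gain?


E[gain] = (41-5)×1/4 + (-5)×3/4
= 9 - 15/4 = 21/4

Expected net gain = $21/4 ≈ $5.25


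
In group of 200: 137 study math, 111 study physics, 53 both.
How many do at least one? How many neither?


|A∪B| = 137+111-53 = 195
Neither = 200-195 = 5

At least one: 195; Neither: 5


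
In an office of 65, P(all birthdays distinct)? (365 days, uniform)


P(all different) = Π(365-i)/365 for i=0..64
= (365/365)×(364/365)×...×(301/365)
= 0.002317

P ≈ 0.0023 ≈ 0.23%


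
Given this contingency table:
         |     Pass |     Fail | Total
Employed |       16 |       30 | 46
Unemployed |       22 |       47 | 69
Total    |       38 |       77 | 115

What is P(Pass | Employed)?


P(Pass | Employed) = 16/(16+30) = 16/46 = 8/23

P(Pass|Employed) = 8/23 ≈ 34.78%


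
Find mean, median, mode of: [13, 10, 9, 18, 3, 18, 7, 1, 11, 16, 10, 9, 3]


Sorted: [1, 3, 3, 7, 9, 9, 10, 10, 11, 13, 16, 18, 18]
Mean = 128/13
Median = 10
Freq: {13: 1, 10: 2, 9: 2, 18: 2, 3: 2, 7: 1, 1: 1, 11: 1, 16: 1}
Mode: [3, 9, 10, 18]

Mean=128/13, Median=10, Mode=[3, 9, 10, 18]


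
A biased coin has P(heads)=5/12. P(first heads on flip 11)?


Geometric: P(X=11) = (1-p)^(k-1)×p = (7/12)^10×5/12 = 1412376245/743008370688

P(X=11) = 1412376245/743008370688 ≈ 0.19%


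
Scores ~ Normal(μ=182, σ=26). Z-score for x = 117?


z = (x - μ)/σ = (117 - 182)/26 = -2.5

z = -2.5


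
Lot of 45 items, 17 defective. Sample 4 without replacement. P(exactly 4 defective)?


Hypergeometric: C(17,4)×C(28,0)/C(45,4)
= 2380×1/148995 = 68/4257

P(X=4) = 68/4257 ≈ 1.60%


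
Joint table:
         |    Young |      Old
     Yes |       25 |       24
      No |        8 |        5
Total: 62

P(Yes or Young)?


P(Yes∨Young) = P(Yes) + P(Young) - P(Yes∧Young)
= (49 + 33 - 25)/62 = 57/62

P = 57/62 ≈ 91.94%


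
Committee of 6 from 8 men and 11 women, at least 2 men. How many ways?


Count by #men:
  2M,4W: C(8,2)×C(11,4)=9240
  3M,3W: C(8,3)×C(11,3)=9240
  4M,2W: C(8,4)×C(11,2)=3850
  5M,1W: C(8,5)×C(11,1)=616
  6M,0W: C(8,6)×C(11,0)=28
Total = 22974

22974


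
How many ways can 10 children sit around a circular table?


Circular arrangements of 10 distinct objects: fix one position to break rotational symmetry.
(n-1)! = 9! = 362880

362880


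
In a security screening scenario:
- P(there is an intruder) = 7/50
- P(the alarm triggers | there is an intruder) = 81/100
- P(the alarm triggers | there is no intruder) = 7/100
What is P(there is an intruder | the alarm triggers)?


Using Bayes' theorem:
P(A|B) = P(B|A)·P(A) / P(B)

P(the alarm triggers) = 81/100 × 7/50 + 7/100 × 43/50
= 567/5000 + 301/5000 = 217/1250

P(there is an intruder|the alarm triggers) = (567/5000) / (217/1250) = 81/124

P(there is an intruder|the alarm triggers) = 81/124 ≈ 65.32%


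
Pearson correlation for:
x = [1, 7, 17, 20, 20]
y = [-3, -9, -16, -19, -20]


n=5, Σx=65, Σy=-67, Σxy=-1118, Σx²=1139, Σy²=1107
r = (5×(-1118) - 65×(-67))/√((5×1139 - 65²)(5×1107 - (-67)²))
= -1235/√(1470×1046) = -1235/√1537620 ≈ -1235/1240.0081 ≈ -0.9960

r ≈ -0.9960


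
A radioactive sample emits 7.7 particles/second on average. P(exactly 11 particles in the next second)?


Poisson(λ=7.7): P(X=11) = e^(-λ)×λ^k/k!
= e^(-7.7) × 7.7^11 / 11!
≈ 0.0004528271829 × 5641543963.89 / 39916800 ≈ 0.063999

P(X=11) ≈ 0.063999 ≈ 6.40%


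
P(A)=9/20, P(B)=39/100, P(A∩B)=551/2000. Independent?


P(A)×P(B) = 351/2000
P(A∩B) = 551/2000
Not equal → NOT independent

No, not independent


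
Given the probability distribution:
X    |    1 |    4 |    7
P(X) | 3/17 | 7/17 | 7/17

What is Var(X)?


E[X] = 80/17
E[X²] = 458/17
Var(X) = E[X²] - (E[X])² = 458/17 - 6400/289 = 1386/289

Var(X) = 1386/289 ≈ 4.7958


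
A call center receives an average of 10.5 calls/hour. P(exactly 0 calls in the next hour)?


Poisson(λ=10.5): P(X=0) = e^(-λ)×λ^k/k!
= e^(-10.5) × 10.5^0 / 0!
≈ 2.753644935e-05 × 1 / 1 ≈ 0.000028

P(X=0) ≈ 0.000028 ≈ 0.00%


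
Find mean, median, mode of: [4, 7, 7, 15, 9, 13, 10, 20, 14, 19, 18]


Sorted: [4, 7, 7, 9, 10, 13, 14, 15, 18, 19, 20]
Mean = 136/11
Median = 13
Freq: {4: 1, 7: 2, 15: 1, 9: 1, 13: 1, 10: 1, 20: 1, 14: 1, 19: 1, 18: 1}
Mode: [7]

Mean=136/11, Median=13, Mode=7


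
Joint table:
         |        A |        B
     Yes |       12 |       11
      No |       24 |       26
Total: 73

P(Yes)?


P(Yes) = (12+11)/73 = 23/73

P(Yes) = 23/73 ≈ 31.51%


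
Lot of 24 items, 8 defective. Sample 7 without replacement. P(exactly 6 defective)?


Hypergeometric: C(8,6)×C(16,1)/C(24,7)
= 28×16/346104 = 56/43263

P(X=6) = 56/43263 ≈ 0.13%


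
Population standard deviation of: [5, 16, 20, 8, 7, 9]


Mean = 65/6
  (5-65/6)²=1225/36
  (16-65/6)²=961/36
  (20-65/6)²=3025/36
  (8-65/6)²=289/36
  (7-65/6)²=529/36
  (9-65/6)²=121/36
Σ(x-μ)² = 1025/6
σ² = (1025/6)/6 = 1025/36

σ = √(1025/36) ≈ 5.3359


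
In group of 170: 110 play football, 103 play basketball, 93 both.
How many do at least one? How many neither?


|A∪B| = 110+103-93 = 120
Neither = 170-120 = 50

At least one: 120; Neither: 50


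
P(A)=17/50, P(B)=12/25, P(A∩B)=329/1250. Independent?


P(A)×P(B) = 102/625
P(A∩B) = 329/1250
Not equal → NOT independent

No, not independent


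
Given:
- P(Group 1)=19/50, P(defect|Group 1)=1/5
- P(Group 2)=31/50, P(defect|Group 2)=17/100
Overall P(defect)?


P(B) = Σ P(B|Aᵢ)×P(Aᵢ)
  1/5×19/50 = 19/250
  17/100×31/50 = 527/5000
Sum = 907/5000

P(defect) = 907/5000 ≈ 18.14%


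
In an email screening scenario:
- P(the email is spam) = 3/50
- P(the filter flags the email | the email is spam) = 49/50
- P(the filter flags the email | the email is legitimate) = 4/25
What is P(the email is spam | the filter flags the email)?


Using Bayes' theorem:
P(A|B) = P(B|A)·P(A) / P(B)

P(the filter flags the email) = 49/50 × 3/50 + 4/25 × 47/50
= 147/2500 + 94/625 = 523/2500

P(the email is spam|the filter flags the email) = (147/2500) / (523/2500) = 147/523

P(the email is spam|the filter flags the email) = 147/523 ≈ 28.11%


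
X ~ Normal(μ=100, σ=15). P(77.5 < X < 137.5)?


z₁=(77.5-100)/15=-1.5, z₂=(137.5-100)/15=2.5
P = Φ(2.5) - Φ(-1.5) = 0.993790 - 0.066807 = 0.926983 ≈ 0.9270

P(77.5 < X < 137.5) ≈ 0.9270


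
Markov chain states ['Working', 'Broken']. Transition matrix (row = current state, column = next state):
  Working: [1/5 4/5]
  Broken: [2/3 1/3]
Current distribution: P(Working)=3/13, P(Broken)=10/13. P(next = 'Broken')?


P(next=Broken) = Σᵢ P(now=i)×P(i→Broken)
= 3/13×4/5 + 10/13×1/3
= 12/65 + 10/39 = 86/195

P = 86/195 ≈ 0.4410


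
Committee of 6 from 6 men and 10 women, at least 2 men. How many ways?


Count by #men:
  2M,4W: C(6,2)×C(10,4)=3150
  3M,3W: C(6,3)×C(10,3)=2400
  4M,2W: C(6,4)×C(10,2)=675
  5M,1W: C(6,5)×C(10,1)=60
  6M,0W: C(6,6)×C(10,0)=1
Total = 6286

6286


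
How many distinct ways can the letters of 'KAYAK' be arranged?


Letters: 5, freq: {'K': 2, 'A': 2, 'Y': 1}
5!/(2!×2!×1!) = 120/4 = 30

30


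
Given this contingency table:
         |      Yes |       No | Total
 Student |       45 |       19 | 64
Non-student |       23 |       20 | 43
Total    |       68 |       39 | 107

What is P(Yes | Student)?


P(Yes | Student) = 45/(45+19) = 45/64

P(Yes|Student) = 45/64 ≈ 70.31%


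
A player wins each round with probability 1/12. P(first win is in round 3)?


Geometric: P(X=3) = (1-p)^(k-1)×p = (11/12)^2×1/12 = 121/1728

P(X=3) = 121/1728 ≈ 7.00%


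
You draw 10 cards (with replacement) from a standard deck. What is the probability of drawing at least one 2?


P(not a 2) = 48/52 = 12/13
P(none in 10 draws) = (12/13)^10 = 61917364224/137858491849
P(≥1 2) = 1 - 61917364224/137858491849 = 75941127625/137858491849

P = 75941127625/137858491849 ≈ 55.09%


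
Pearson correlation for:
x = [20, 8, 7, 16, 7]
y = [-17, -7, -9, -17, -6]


n=5, Σx=58, Σy=-56, Σxy=-773, Σx²=818, Σy²=744
r = (5×(-773) - 58×(-56))/√((5×818 - 58²)(5×744 - (-56)²))
= -617/√(726×584) = -617/√423984 ≈ -617/651.1405 ≈ -0.9476

r ≈ -0.9476


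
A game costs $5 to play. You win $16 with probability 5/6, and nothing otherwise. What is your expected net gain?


E[gain] = (16-5)×5/6 + (-5)×1/6
= 55/6 - 5/6 = 25/3

Expected net gain = $25/3 ≈ $8.33


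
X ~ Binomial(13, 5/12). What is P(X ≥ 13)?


P(X ≥ 13) = Σ P(X=i) for i=13..13
P(X=13) = 1220703125/106993205379072
Sum = 1220703125/106993205379072

P(X ≥ 13) = 1220703125/106993205379072 ≈ 0.00%


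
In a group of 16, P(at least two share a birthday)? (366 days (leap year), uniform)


P(all different) = Π(366-i)/366 for i=0..15
= 0.717059
P(match) = 1 - 0.717059 = 0.282941

P ≈ 0.2829 ≈ 28.29%


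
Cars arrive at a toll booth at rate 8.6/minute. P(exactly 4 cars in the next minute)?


Poisson(λ=8.6): P(X=4) = e^(-λ)×λ^k/k!
= e^(-8.6) × 8.6^4 / 4!
≈ 0.0001841057937 × 5470.0816 / 24 ≈ 0.041961

P(X=4) ≈ 0.041961 ≈ 4.20%


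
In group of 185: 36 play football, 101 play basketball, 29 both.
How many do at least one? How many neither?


|A∪B| = 36+101-29 = 108
Neither = 185-108 = 77

At least one: 108; Neither: 77


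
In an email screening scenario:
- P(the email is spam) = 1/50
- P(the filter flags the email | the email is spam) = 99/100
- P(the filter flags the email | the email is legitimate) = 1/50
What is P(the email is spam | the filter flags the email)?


Using Bayes' theorem:
P(A|B) = P(B|A)·P(A) / P(B)

P(the filter flags the email) = 99/100 × 1/50 + 1/50 × 49/50
= 99/5000 + 49/2500 = 197/5000

P(the email is spam|the filter flags the email) = (99/5000) / (197/5000) = 99/197

P(the email is spam|the filter flags the email) = 99/197 ≈ 50.25%


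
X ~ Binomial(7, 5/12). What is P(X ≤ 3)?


P(X ≤ 3) = Σ P(X=i) for i=0..3
P(X=0) = 823543/35831808
P(X=1) = 4117715/35831808
P(X=2) = 2941225/11943936
P(X=3) = 10504375/35831808
Sum = 6067327/8957952

P(X ≤ 3) = 6067327/8957952 ≈ 67.73%


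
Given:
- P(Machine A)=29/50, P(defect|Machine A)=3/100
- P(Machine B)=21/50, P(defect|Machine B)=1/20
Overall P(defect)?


P(B) = Σ P(B|Aᵢ)×P(Aᵢ)
  3/100×29/50 = 87/5000
  1/20×21/50 = 21/1000
Sum = 24/625

P(defect) = 24/625 ≈ 3.84%


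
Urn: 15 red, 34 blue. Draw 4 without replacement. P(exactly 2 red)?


Hypergeometric: C(15,2)×C(34,2)/C(49,4)
= 105×561/211876 = 8415/30268

P(X=2) = 8415/30268 ≈ 27.80%


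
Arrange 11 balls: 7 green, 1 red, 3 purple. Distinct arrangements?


11!/(7!×1!×3!) = 1320

1320


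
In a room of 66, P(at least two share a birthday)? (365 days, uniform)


P(all different) = Π(365-i)/365 for i=0..65
= 0.001904
P(match) = 1 - 0.001904 = 0.998096

P ≈ 0.9981 ≈ 99.81%


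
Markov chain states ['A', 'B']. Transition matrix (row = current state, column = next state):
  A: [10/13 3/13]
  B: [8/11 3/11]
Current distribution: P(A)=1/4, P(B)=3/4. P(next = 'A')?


P(next=A) = Σᵢ P(now=i)×P(i→A)
= 1/4×10/13 + 3/4×8/11
= 5/26 + 6/11 = 211/286

P = 211/286 ≈ 0.7378


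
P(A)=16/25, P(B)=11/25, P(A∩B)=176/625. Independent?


P(A)×P(B) = 176/625
P(A∩B) = 176/625
Equal ✓ → Independent

Yes, independent


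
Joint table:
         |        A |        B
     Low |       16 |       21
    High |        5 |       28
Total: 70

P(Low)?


P(Low) = (16+21)/70 = 37/70

P(Low) = 37/70 ≈ 52.86%


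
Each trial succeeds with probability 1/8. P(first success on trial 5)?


Geometric: P(X=5) = (1-p)^(k-1)×p = (7/8)^4×1/8 = 2401/32768

P(X=5) = 2401/32768 ≈ 7.33%


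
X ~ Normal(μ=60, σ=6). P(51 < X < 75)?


z₁=(51-60)/6=-1.5, z₂=(75-60)/6=2.5
P = Φ(2.5) - Φ(-1.5) = 0.993790 - 0.066807 = 0.926983 ≈ 0.9270

P(51 < X < 75) ≈ 0.9270


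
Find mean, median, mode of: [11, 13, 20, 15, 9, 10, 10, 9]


Sorted: [9, 9, 10, 10, 11, 13, 15, 20]
Mean = 97/8
Median = 21/2
Freq: {11: 1, 13: 1, 20: 1, 15: 1, 9: 2, 10: 2}
Mode: [9, 10]

Mean=97/8, Median=21/2, Mode=[9, 10]


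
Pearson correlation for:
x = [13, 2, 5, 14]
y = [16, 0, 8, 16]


n=4, Σx=34, Σy=40, Σxy=472, Σx²=394, Σy²=576
r = (4×472 - 34×40)/√((4×394 - 34²)(4×576 - 40²))
= 528/√(420×704) = 528/√295680 ≈ 528/543.7647 ≈ 0.9710

r ≈ 0.9710


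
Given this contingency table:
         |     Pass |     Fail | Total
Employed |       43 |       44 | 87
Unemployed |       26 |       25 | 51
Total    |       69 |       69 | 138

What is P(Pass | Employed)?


P(Pass | Employed) = 43/(43+44) = 43/87

P(Pass|Employed) = 43/87 ≈ 49.43%


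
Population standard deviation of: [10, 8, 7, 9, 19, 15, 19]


Mean = 87/7
  (10-87/7)²=289/49
  (8-87/7)²=961/49
  (7-87/7)²=1444/49
  (9-87/7)²=576/49
  (19-87/7)²=2116/49
  (15-87/7)²=324/49
  (19-87/7)²=2116/49
Σ(x-μ)² = 1118/7
σ² = (1118/7)/7 = 1118/49

σ = √(1118/49) ≈ 4.7766


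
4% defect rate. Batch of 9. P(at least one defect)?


P(all good) = (24/25)^9 = 2641807540224/3814697265625
P(≥1 defect) = 1172889725401/3814697265625

P = 1172889725401/3814697265625 ≈ 30.75%


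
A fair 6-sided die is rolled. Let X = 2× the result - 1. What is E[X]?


E[die] = (1+6)/2 = 7/2
E[X] = 2×7/2 - 1 = 6

E[X] = 6


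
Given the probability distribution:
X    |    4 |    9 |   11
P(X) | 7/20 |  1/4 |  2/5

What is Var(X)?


E[X] = 161/20
E[X²] = 297/4
Var(X) = E[X²] - (E[X])² = 297/4 - 25921/400 = 3779/400

Var(X) = 3779/400 ≈ 9.4475


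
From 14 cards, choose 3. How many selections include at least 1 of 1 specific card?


Complement: C(14,3) - C(13,3) = 364 - 286 = 78

78


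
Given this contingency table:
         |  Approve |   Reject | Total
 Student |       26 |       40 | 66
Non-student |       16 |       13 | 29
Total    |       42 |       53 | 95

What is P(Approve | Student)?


P(Approve | Student) = 26/(26+40) = 26/66 = 13/33

P(Approve|Student) = 13/33 ≈ 39.39%


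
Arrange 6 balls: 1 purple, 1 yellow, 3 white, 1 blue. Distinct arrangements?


6!/(1!×1!×3!×1!) = 120

120


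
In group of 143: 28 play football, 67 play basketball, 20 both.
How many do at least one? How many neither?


|A∪B| = 28+67-20 = 75
Neither = 143-75 = 68

At least one: 75; Neither: 68


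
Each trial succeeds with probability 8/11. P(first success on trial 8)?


Geometric: P(X=8) = (1-p)^(k-1)×p = (3/11)^7×8/11 = 17496/214358881

P(X=8) = 17496/214358881 ≈ 0.01%


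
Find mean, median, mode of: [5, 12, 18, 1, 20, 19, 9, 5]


Sorted: [1, 5, 5, 9, 12, 18, 19, 20]
Mean = 89/8
Median = 21/2
Freq: {5: 2, 12: 1, 18: 1, 1: 1, 20: 1, 19: 1, 9: 1}
Mode: [5]

Mean=89/8, Median=21/2, Mode=5


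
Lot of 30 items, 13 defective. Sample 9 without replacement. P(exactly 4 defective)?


Hypergeometric: C(13,4)×C(17,5)/C(30,9)
= 715×6188/14307150 = 3094/10005

P(X=4) = 3094/10005 ≈ 30.92%


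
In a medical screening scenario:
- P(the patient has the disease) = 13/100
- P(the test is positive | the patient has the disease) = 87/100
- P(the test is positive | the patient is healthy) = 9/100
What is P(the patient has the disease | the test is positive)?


Using Bayes' theorem:
P(A|B) = P(B|A)·P(A) / P(B)

P(the test is positive) = 87/100 × 13/100 + 9/100 × 87/100
= 1131/10000 + 783/10000 = 957/5000

P(the patient has the disease|the test is positive) = (1131/10000) / (957/5000) = 13/22

P(the patient has the disease|the test is positive) = 13/22 ≈ 59.09%


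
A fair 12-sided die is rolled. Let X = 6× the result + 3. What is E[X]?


E[die] = (1+12)/2 = 13/2
E[X] = 6×13/2 + 3 = 42

E[X] = 42


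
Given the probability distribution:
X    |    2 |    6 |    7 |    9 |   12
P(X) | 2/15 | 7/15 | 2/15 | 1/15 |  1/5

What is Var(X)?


E[X] = 7
E[X²] = 871/15
Var(X) = E[X²] - (E[X])² = 871/15 - 49 = 136/15

Var(X) = 136/15 ≈ 9.0667


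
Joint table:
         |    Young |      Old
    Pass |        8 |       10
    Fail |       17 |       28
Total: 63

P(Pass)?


P(Pass) = (8+10)/63 = 18/63 = 2/7

P(Pass) = 2/7 ≈ 28.57%


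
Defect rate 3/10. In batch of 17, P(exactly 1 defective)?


Binomial: P(X=1) = C(17,1)×p^1×(1-p)^16
= 17 × 3/10 × 33232930569601/10000000000000000 = 1694879459049651/100000000000000000

P(X=1) = 1694879459049651/100000000000000000 ≈ 1.69%


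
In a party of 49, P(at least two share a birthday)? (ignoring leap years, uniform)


P(all different) = Π(365-i)/365 for i=0..48
= 0.034220
P(match) = 1 - 0.034220 = 0.965780

P ≈ 0.9658 ≈ 96.58%


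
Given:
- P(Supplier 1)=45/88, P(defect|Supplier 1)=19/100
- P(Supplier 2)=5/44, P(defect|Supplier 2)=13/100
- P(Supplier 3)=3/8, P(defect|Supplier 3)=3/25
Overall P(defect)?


P(B) = Σ P(B|Aᵢ)×P(Aᵢ)
  19/100×45/88 = 171/1760
  13/100×5/44 = 13/880
  3/25×3/8 = 9/200
Sum = 1381/8800

P(defect) = 1381/8800 ≈ 15.69%


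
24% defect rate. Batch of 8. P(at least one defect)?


P(all good) = (19/25)^8 = 16983563041/152587890625
P(≥1 defect) = 135604327584/152587890625

P = 135604327584/152587890625 ≈ 88.87%


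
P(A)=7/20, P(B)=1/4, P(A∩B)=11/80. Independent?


P(A)×P(B) = 7/80
P(A∩B) = 11/80
Not equal → NOT independent

No, not independent


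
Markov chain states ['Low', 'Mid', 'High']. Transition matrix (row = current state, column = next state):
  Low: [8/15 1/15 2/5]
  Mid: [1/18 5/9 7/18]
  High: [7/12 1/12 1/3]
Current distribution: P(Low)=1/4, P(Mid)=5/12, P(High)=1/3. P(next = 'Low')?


P(next=Low) = Σᵢ P(now=i)×P(i→Low)
= 1/4×8/15 + 5/12×1/18 + 1/3×7/12
= 2/15 + 5/216 + 7/36 = 379/1080

P = 379/1080 ≈ 0.3509


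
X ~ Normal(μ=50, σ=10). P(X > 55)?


z = (55-50)/10 = 0.5
P(X > 55) = 1 - P(Z ≤ 0.5) = 1 - 0.6915 = 0.3085

P(X > 55) ≈ 0.3085


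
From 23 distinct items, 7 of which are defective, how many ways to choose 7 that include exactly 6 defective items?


Choose 6 of the 7 defective items and 1 of the other 16 items:
C(7,6)×C(16,1) = 7×16 = 112

112


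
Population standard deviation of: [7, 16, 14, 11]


Mean = 48/4 = 12
  (7-12)²=25
  (16-12)²=16
  (14-12)²=4
  (11-12)²=1
Σ(x-μ)² = 46
σ² = 46/4 = 23/2

σ = √(23/2) ≈ 3.3912


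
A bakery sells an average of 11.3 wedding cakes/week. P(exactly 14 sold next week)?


Poisson(λ=11.3): P(X=14) = e^(-λ)×λ^k/k!
= e^(-11.3) × 11.3^14 / 14!
≈ 1.237292426e-05 × 5.53475254663e+14 / 87178291200 ≈ 0.078553

P(X=14) ≈ 0.078553 ≈ 7.86%


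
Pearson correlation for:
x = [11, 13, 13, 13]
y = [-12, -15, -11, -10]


n=4, Σx=50, Σy=-48, Σxy=-600, Σx²=628, Σy²=590
r = (4×(-600) - 50×(-48))/√((4×628 - 50²)(4×590 - (-48)²))
= 0/√(12×56) = 0/√672 ≈ 0/25.9230 ≈ 0.0000

r ≈ 0.0000


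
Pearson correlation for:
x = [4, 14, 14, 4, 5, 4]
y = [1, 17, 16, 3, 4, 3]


n=6, Σx=45, Σy=44, Σxy=510, Σx²=465, Σy²=580
r = (6×510 - 45×44)/√((6×465 - 45²)(6×580 - 44²))
= 1080/√(765×1544) = 1080/√1181160 ≈ 1080/1086.8119 ≈ 0.9937

r ≈ 0.9937


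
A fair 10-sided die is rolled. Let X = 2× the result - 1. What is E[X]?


E[die] = (1+10)/2 = 11/2
E[X] = 2×11/2 - 1 = 10

E[X] = 10


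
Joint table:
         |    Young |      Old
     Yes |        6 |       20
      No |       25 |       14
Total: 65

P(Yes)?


P(Yes) = (6+20)/65 = 26/65 = 2/5

P(Yes) = 2/5 ≈ 40.00%


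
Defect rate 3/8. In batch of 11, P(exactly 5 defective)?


Binomial: P(X=5) = C(11,5)×p^5×(1-p)^6
= 462 × 243/32768 × 15625/262144 = 877078125/4294967296

P(X=5) = 877078125/4294967296 ≈ 20.42%


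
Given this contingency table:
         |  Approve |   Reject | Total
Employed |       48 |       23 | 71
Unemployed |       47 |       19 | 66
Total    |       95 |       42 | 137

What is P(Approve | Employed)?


P(Approve | Employed) = 48/(48+23) = 48/71

P(Approve|Employed) = 48/71 ≈ 67.61%


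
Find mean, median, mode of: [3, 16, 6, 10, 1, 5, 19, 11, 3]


Sorted: [1, 3, 3, 5, 6, 10, 11, 16, 19]
Mean = 74/9
Median = 6
Freq: {3: 2, 16: 1, 6: 1, 10: 1, 1: 1, 5: 1, 19: 1, 11: 1}
Mode: [3]

Mean=74/9, Median=6, Mode=3


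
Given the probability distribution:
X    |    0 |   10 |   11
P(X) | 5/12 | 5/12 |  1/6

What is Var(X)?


E[X] = 6
E[X²] = 371/6
Var(X) = E[X²] - (E[X])² = 371/6 - 36 = 155/6

Var(X) = 155/6 ≈ 25.8333


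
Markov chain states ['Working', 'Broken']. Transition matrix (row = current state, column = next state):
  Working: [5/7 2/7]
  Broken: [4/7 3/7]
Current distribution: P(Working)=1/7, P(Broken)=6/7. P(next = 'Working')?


P(next=Working) = Σᵢ P(now=i)×P(i→Working)
= 1/7×5/7 + 6/7×4/7
= 5/49 + 24/49 = 29/49

P = 29/49 ≈ 0.5918


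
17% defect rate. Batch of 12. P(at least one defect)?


P(all good) = (83/100)^12 = 106890007738661124410161/1000000000000000000000000
P(≥1 defect) = 893109992261338875589839/1000000000000000000000000

P = 893109992261338875589839/1000000000000000000000000 ≈ 89.31%


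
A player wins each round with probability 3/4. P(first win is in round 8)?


Geometric: P(X=8) = (1-p)^(k-1)×p = (1/4)^7×3/4 = 3/65536

P(X=8) = 3/65536 ≈ 0.00%


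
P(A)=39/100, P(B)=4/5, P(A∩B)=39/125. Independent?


P(A)×P(B) = 39/125
P(A∩B) = 39/125
Equal ✓ → Independent

Yes, independent


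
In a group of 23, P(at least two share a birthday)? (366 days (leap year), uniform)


P(all different) = Π(366-i)/366 for i=0..22
= 0.493677
P(match) = 1 - 0.493677 = 0.506323

P ≈ 0.5063 ≈ 50.63%


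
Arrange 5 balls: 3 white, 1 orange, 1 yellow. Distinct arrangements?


5!/(3!×1!×1!) = 20

20


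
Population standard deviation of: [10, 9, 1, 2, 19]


Mean = 41/5
  (10-41/5)²=81/25
  (9-41/5)²=16/25
  (1-41/5)²=1296/25
  (2-41/5)²=961/25
  (19-41/5)²=2916/25
Σ(x-μ)² = 1054/5
σ² = (1054/5)/5 = 1054/25

σ = √(1054/25) ≈ 6.4931


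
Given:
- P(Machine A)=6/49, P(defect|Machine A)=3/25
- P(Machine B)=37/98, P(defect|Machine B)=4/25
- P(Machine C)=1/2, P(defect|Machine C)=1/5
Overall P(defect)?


P(B) = Σ P(B|Aᵢ)×P(Aᵢ)
  3/25×6/49 = 18/1225
  4/25×37/98 = 74/1225
  1/5×1/2 = 1/10
Sum = 429/2450

P(defect) = 429/2450 ≈ 17.51%


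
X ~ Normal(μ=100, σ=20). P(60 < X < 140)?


z₁=(60-100)/20=-2.0, z₂=(140-100)/20=2.0
P = Φ(2.0) - Φ(-2.0) = 0.977250 - 0.022750 = 0.954500 ≈ 0.9545

P(60 < X < 140) ≈ 0.9545


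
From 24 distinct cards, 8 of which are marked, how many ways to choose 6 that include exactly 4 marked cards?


Choose 4 of the 8 marked cards and 2 of the other 16 cards:
C(8,4)×C(16,2) = 70×120 = 8400

8400


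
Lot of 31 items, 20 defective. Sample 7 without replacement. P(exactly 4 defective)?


Hypergeometric: C(20,4)×C(11,3)/C(31,7)
= 4845×165/2629575 = 3553/11687

P(X=4) = 3553/11687 ≈ 30.40%


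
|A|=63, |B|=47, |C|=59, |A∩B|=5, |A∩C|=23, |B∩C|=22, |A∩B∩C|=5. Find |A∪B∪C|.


|A∪B∪C| = 63+47+59-5-23-22+5 = 124

|A∪B∪C| = 124


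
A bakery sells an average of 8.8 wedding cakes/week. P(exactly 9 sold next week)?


Poisson(λ=8.8): P(X=9) = e^(-λ)×λ^k/k!
= e^(-8.8) × 8.8^9 / 9!
≈ 0.0001507330751 × 316478381.829 / 362880 ≈ 0.131459

P(X=9) ≈ 0.131459 ≈ 13.15%


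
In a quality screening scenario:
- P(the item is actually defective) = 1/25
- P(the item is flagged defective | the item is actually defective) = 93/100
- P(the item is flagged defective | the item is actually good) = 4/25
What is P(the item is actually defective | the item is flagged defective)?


Using Bayes' theorem:
P(A|B) = P(B|A)·P(A) / P(B)

P(the item is flagged defective) = 93/100 × 1/25 + 4/25 × 24/25
= 93/2500 + 96/625 = 477/2500

P(the item is actually defective|the item is flagged defective) = (93/2500) / (477/2500) = 31/159

P(the item is actually defective|the item is flagged defective) = 31/159 ≈ 19.50%


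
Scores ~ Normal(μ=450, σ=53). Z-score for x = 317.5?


z = (x - μ)/σ = (317.5 - 450)/53 = -2.5

z = -2.5


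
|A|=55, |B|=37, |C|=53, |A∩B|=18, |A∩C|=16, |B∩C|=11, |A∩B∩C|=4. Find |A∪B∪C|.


|A∪B∪C| = 55+37+53-18-16-11+4 = 104

|A∪B∪C| = 104


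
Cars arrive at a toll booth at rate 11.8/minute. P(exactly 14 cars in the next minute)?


Poisson(λ=11.8): P(X=14) = e^(-λ)×λ^k/k!
= e^(-11.8) × 11.8^14 / 14!
≈ 7.504557915e-06 × 1.01472439712e+15 / 87178291200 ≈ 0.087350

P(X=14) ≈ 0.087350 ≈ 8.74%


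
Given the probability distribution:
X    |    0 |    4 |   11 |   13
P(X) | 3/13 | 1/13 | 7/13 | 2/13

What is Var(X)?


E[X] = 107/13
E[X²] = 1201/13
Var(X) = E[X²] - (E[X])² = 1201/13 - 11449/169 = 4164/169

Var(X) = 4164/169 ≈ 24.6391
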